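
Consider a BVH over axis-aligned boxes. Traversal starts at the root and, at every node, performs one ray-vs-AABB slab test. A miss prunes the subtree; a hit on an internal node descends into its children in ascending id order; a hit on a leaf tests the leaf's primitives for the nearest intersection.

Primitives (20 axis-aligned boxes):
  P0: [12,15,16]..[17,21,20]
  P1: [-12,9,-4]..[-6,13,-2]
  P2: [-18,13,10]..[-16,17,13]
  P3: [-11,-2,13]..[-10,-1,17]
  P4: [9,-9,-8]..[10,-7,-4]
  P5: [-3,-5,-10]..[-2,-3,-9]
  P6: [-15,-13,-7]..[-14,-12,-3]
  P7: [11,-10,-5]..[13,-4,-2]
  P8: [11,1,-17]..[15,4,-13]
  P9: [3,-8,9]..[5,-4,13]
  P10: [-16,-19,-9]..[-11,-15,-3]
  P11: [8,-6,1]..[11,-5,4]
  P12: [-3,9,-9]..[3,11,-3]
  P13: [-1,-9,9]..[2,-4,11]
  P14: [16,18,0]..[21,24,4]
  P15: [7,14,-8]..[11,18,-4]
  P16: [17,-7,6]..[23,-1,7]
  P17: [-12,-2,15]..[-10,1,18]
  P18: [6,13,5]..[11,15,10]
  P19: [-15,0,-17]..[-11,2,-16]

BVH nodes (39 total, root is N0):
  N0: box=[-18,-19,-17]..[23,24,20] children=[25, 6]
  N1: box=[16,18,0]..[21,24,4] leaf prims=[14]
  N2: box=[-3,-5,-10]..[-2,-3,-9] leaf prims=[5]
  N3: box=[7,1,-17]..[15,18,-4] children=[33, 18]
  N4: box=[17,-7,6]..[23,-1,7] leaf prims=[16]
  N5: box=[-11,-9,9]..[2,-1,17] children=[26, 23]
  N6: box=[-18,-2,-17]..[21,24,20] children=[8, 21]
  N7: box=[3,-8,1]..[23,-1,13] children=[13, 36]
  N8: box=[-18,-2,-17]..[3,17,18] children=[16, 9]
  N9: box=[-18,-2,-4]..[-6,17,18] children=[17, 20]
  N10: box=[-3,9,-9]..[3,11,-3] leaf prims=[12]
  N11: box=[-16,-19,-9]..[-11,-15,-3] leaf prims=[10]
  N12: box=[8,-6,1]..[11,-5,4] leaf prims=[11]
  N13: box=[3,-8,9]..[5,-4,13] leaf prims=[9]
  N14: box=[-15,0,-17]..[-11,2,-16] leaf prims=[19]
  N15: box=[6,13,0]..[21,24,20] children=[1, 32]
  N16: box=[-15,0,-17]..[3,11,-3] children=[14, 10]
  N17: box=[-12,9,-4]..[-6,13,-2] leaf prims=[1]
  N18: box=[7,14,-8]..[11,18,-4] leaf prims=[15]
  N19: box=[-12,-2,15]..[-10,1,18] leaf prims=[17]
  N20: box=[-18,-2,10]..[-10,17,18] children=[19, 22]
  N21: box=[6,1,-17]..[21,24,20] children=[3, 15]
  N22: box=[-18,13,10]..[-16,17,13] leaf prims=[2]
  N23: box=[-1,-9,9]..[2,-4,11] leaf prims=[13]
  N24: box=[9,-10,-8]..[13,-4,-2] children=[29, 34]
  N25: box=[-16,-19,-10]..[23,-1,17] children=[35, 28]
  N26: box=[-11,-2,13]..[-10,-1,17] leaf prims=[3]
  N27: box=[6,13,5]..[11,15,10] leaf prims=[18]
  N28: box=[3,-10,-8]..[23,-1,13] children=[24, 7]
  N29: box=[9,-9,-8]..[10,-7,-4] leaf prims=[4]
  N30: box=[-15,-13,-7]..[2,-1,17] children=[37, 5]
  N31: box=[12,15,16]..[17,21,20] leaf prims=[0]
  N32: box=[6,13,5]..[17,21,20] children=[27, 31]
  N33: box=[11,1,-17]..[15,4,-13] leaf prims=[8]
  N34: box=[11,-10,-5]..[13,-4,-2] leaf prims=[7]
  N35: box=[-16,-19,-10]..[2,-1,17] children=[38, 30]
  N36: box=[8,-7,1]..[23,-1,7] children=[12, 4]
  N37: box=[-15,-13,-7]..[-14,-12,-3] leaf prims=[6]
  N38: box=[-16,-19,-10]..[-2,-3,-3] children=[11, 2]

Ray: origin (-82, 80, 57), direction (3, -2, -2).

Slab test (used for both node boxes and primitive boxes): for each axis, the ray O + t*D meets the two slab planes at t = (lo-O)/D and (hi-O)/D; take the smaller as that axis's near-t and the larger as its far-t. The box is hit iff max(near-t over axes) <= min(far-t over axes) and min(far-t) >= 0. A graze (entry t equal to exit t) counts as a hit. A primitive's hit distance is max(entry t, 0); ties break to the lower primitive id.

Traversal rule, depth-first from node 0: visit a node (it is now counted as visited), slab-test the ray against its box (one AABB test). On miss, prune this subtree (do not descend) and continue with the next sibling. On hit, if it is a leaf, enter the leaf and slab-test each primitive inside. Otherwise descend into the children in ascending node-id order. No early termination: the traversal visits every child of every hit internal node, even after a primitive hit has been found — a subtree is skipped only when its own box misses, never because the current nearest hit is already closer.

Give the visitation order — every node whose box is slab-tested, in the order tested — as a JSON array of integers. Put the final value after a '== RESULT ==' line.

Traverse from the root:
N0 x:[64/3,35] y:[28,99/2] z:[37/2,37] -> hit [28,35], descend [6, 25]
  N6 x:[64/3,103/3] y:[28,41] z:[37/2,37] -> hit [28,103/3], descend [8, 21]
    N8 x:[64/3,85/3] y:[63/2,41] z:[39/2,37] -> miss, prune
    N21 x:[88/3,103/3] y:[28,79/2] z:[37/2,37] -> hit [88/3,103/3], descend [3, 15]
      N3 x:[89/3,97/3] y:[31,79/2] z:[61/2,37] -> hit [31,97/3], descend [18, 33]
        N18 x:[89/3,31] y:[31,33] z:[61/2,65/2] -> hit [31,31] leaf, test {P15@t=31}
        N33 x:[31,97/3] y:[38,79/2] z:[35,37] -> miss, prune
      N15 x:[88/3,103/3] y:[28,67/2] z:[37/2,57/2] -> miss, prune
  N25 x:[22,35] y:[81/2,99/2] z:[20,67/2] -> miss, prune

9 AABB tests over nodes [0, 6, 8, 21, 3, 18, 33, 15, 25]; 1 leaf entered; closest P15.

== RESULT ==
[0, 6, 8, 21, 3, 18, 33, 15, 25]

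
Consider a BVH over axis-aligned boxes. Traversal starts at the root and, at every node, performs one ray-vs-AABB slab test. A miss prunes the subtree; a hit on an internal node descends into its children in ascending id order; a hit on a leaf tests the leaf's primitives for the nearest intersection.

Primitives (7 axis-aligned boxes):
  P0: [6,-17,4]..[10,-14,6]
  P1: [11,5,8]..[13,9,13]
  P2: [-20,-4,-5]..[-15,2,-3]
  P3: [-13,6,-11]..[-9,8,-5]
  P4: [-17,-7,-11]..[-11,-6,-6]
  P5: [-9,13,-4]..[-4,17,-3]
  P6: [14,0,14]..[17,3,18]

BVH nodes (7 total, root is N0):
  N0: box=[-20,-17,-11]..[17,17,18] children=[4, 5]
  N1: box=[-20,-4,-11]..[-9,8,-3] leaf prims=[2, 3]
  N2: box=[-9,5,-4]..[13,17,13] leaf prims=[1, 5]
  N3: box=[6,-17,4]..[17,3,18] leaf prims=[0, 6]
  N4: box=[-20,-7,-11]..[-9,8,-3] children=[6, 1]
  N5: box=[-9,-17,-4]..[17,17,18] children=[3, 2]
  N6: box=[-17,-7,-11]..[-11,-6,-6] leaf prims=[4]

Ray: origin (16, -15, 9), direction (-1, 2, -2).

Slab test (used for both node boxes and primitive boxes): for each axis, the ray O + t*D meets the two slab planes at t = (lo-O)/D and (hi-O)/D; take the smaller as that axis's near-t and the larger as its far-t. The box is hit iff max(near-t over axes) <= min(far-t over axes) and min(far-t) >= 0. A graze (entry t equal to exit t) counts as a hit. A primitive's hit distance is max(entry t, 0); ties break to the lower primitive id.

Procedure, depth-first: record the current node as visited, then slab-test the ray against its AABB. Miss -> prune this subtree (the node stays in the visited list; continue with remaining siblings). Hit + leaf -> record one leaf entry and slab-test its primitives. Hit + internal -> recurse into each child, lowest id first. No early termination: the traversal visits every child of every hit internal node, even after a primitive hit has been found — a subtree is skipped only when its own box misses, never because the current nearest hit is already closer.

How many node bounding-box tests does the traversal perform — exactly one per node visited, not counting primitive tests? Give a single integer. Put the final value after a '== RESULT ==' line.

Trace the traversal:
N0 x:[-1,36] y:[-1,16] z:[-9/2,10] -> hit [-1,10], descend [4, 5]
  N4 x:[25,36] y:[4,23/2] z:[6,10] -> miss, prune
  N5 x:[-1,25] y:[-1,16] z:[-9/2,13/2] -> hit [-1,13/2], descend [2, 3]
    N2 x:[3,25] y:[10,16] z:[-2,13/2] -> miss, prune
    N3 x:[-1,10] y:[-1,9] z:[-9/2,5/2] -> hit [-1,5/2] leaf, test {P0(miss), P6(miss)}

order=[0, 4, 5, 2, 3]  |boxes|=5  |leaves|=1  hit=miss

== RESULT ==
5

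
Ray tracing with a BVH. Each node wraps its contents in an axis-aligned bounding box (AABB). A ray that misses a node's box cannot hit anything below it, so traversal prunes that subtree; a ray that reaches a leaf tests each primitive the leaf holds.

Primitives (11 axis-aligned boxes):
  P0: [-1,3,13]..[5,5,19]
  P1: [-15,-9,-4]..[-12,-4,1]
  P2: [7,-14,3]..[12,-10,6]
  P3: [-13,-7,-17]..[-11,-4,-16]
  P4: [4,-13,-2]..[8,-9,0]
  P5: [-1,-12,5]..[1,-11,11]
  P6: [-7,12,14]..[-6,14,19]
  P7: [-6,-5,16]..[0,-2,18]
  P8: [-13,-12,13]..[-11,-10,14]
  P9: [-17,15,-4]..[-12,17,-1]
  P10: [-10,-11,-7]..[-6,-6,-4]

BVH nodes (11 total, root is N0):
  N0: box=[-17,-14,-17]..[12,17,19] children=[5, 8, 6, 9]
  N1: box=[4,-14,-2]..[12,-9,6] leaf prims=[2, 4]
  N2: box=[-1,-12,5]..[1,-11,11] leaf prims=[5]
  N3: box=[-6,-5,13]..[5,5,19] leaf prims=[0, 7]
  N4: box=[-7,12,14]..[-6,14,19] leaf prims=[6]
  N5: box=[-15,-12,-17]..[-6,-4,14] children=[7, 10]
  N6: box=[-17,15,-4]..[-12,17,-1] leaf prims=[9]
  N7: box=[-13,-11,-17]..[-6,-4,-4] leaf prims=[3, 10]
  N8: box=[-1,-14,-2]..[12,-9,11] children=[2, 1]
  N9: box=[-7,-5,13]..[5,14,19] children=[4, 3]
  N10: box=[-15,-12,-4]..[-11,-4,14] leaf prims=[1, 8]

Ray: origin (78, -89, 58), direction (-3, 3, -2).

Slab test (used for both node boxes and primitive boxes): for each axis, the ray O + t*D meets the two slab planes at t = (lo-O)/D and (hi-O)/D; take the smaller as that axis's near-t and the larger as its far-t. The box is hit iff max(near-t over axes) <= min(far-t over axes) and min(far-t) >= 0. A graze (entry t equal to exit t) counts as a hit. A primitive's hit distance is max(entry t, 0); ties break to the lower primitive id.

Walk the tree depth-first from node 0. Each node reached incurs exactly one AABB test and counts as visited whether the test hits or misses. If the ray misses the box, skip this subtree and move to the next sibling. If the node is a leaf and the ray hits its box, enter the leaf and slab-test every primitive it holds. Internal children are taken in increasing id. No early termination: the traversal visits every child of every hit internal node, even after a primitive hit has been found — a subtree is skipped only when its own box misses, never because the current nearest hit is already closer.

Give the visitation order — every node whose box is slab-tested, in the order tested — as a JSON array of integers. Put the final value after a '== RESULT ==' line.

Trace the traversal:
N0 x:[22,95/3] y:[25,106/3] z:[39/2,75/2] -> hit [25,95/3], descend [5, 6, 8, 9]
  N5 x:[28,31] y:[77/3,85/3] z:[22,75/2] -> hit [28,85/3], descend [7, 10]
    N7 x:[28,91/3] y:[26,85/3] z:[31,75/2] -> miss, prune
    N10 x:[89/3,31] y:[77/3,85/3] z:[22,31] -> miss, prune
  N6 x:[30,95/3] y:[104/3,106/3] z:[59/2,31] -> miss, prune
  N8 x:[22,79/3] y:[25,80/3] z:[47/2,30] -> hit [25,79/3], descend [1, 2]
    N1 x:[22,74/3] y:[25,80/3] z:[26,30] -> miss, prune
    N2 x:[77/3,79/3] y:[77/3,26] z:[47/2,53/2] -> hit [77/3,26] leaf, test {P5@t=77/3}
  N9 x:[73/3,85/3] y:[28,103/3] z:[39/2,45/2] -> miss, prune

order=[0, 5, 7, 10, 6, 8, 1, 2, 9]  |boxes|=9  |leaves|=1  hit=P5

== RESULT ==
[0, 5, 7, 10, 6, 8, 1, 2, 9]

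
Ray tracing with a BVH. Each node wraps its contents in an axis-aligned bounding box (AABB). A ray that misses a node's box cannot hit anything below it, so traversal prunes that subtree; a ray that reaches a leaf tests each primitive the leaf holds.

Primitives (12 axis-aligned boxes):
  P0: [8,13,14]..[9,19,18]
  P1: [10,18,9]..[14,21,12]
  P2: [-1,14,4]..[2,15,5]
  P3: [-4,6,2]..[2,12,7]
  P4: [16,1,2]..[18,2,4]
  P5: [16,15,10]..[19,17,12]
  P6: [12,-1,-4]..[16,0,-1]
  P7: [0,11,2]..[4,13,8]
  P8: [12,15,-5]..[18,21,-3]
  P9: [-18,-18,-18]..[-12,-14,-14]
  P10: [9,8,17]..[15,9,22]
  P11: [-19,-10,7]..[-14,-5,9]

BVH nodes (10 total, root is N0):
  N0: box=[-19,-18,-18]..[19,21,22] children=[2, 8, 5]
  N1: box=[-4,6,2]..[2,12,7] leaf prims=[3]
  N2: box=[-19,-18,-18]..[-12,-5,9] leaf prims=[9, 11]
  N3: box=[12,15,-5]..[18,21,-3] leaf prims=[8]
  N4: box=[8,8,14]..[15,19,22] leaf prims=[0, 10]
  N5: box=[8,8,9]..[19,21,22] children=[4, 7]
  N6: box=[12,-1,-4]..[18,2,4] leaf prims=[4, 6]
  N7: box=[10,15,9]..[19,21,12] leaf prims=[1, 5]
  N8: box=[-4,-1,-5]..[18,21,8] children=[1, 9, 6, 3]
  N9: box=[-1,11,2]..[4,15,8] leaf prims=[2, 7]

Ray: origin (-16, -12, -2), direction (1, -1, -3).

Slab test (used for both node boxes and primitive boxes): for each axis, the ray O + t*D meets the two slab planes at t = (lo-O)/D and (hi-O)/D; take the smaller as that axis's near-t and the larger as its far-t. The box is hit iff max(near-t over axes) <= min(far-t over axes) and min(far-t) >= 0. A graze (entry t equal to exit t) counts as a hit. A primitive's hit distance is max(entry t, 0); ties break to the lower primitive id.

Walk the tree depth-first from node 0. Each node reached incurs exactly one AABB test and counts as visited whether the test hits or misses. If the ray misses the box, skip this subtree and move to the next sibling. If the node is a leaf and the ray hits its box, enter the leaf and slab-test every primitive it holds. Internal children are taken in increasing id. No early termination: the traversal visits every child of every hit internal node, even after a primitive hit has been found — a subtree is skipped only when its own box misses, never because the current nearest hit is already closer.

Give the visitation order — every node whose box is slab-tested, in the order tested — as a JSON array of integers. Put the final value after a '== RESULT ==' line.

Walk:
N0 x:[-3,35] y:[-33,6] z:[-8,16/3] -> hit [-3,16/3], descend [2, 5, 8]
  N2 x:[-3,4] y:[-7,6] z:[-11/3,16/3] -> hit [-3,4] leaf, test {P9@t=4, P11(miss)}
  N5 x:[24,35] y:[-33,-20] z:[-8,-11/3] -> miss, prune
  N8 x:[12,34] y:[-33,-11] z:[-10/3,1] -> miss, prune

order=[0, 2, 5, 8]  |boxes|=4  |leaves|=1  hit=P9

== RESULT ==
[0, 2, 5, 8]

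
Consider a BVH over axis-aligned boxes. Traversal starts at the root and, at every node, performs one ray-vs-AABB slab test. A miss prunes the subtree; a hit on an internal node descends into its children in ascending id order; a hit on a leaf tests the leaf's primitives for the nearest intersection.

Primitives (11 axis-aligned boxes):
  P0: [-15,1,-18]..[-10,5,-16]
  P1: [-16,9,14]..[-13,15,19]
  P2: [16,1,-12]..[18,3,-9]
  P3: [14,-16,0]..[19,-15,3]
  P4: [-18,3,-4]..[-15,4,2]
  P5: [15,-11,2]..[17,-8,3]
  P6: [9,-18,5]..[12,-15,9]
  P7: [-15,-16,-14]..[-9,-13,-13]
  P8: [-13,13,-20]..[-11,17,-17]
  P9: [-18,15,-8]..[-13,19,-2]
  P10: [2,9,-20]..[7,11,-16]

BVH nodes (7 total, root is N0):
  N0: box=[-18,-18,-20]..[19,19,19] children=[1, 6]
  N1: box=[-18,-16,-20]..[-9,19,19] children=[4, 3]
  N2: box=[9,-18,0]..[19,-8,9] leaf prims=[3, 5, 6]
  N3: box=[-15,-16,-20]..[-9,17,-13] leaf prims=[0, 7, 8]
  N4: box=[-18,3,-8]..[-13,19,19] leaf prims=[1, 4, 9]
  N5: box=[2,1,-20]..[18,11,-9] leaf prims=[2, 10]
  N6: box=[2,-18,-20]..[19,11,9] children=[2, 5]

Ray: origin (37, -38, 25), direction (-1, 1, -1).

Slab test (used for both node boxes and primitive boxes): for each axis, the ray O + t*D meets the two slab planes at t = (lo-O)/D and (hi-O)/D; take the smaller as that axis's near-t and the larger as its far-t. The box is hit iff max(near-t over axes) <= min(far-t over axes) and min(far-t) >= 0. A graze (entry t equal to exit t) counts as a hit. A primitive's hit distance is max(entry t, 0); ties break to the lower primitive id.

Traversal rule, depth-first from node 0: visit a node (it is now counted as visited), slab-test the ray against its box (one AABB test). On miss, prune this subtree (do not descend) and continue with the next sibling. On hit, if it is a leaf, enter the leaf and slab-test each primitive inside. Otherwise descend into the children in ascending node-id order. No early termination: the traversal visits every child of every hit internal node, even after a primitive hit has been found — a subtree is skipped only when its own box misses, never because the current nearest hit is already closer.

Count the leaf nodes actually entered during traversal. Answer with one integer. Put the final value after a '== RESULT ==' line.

Trace the traversal:
N0 x:[18,55] y:[20,57] z:[6,45] -> hit [20,45], descend [1, 6]
  N1 x:[46,55] y:[22,57] z:[6,45] -> miss, prune
  N6 x:[18,35] y:[20,49] z:[16,45] -> hit [20,35], descend [2, 5]
    N2 x:[18,28] y:[20,30] z:[16,25] -> hit [20,25] leaf, test {P3@t=22, P5(miss), P6(miss)}
    N5 x:[19,35] y:[39,49] z:[34,45] -> miss, prune

5 AABB tests over nodes [0, 1, 6, 2, 5]; 1 leaf entered; closest P3.

== RESULT ==
1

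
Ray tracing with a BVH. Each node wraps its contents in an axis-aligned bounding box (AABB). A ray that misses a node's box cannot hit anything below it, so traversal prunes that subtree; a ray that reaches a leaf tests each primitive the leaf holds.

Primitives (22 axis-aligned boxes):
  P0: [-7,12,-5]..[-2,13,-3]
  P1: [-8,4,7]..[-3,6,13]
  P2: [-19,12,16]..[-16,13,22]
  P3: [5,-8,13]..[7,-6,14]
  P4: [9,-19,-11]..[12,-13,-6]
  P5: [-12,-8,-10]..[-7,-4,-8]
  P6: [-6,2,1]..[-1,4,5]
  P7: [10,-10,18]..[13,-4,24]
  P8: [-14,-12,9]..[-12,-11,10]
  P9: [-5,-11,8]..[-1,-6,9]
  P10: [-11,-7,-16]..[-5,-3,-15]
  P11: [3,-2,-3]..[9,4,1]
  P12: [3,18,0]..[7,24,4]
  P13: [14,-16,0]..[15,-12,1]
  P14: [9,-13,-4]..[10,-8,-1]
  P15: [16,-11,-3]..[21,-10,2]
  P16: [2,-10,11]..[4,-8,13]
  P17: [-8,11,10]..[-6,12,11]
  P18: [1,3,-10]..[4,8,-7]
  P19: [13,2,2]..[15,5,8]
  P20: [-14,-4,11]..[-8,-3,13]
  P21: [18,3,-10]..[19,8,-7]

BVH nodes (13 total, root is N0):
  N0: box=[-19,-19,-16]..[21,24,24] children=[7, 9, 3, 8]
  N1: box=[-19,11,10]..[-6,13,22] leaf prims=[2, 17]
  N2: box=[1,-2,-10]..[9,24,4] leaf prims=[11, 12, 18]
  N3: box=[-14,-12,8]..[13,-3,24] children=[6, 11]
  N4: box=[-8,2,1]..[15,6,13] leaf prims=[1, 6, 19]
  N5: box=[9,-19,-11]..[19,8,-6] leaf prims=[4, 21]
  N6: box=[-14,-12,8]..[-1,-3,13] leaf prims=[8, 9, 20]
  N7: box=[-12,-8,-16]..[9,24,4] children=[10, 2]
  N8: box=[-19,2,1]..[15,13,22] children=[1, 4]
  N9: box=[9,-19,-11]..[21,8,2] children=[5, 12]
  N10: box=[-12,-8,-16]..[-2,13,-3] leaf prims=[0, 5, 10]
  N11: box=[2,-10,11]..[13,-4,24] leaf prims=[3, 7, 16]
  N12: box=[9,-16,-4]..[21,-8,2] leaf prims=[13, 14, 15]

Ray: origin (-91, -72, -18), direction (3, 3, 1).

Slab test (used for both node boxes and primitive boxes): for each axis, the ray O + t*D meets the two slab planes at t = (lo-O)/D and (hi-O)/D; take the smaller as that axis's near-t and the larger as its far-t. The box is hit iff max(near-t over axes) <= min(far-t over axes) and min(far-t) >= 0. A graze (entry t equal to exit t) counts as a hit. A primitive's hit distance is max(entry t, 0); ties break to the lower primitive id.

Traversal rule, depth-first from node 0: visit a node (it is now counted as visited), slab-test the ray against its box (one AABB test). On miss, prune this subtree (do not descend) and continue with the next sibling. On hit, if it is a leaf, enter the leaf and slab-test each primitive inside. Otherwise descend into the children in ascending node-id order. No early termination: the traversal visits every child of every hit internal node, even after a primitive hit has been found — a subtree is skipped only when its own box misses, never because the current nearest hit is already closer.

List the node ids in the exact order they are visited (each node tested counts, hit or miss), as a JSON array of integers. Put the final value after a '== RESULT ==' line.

Traverse from the root:
N0 x:[24,112/3] y:[53/3,32] z:[2,42] -> hit [24,32], descend [3, 7, 8, 9]
  N3 x:[77/3,104/3] y:[20,23] z:[26,42] -> miss, prune
  N7 x:[79/3,100/3] y:[64/3,32] z:[2,22] -> miss, prune
  N8 x:[24,106/3] y:[74/3,85/3] z:[19,40] -> hit [74/3,85/3], descend [1, 4]
    N1 x:[24,85/3] y:[83/3,85/3] z:[28,40] -> hit [28,85/3] leaf, test {P2(miss), P17@t=28}
    N4 x:[83/3,106/3] y:[74/3,26] z:[19,31] -> miss, prune
  N9 x:[100/3,112/3] y:[53/3,80/3] z:[7,20] -> miss, prune

Visited [0, 3, 7, 8, 1, 4, 9]. Tests: 7 box, 1 leaf. Nearest: P17.

== RESULT ==
[0, 3, 7, 8, 1, 4, 9]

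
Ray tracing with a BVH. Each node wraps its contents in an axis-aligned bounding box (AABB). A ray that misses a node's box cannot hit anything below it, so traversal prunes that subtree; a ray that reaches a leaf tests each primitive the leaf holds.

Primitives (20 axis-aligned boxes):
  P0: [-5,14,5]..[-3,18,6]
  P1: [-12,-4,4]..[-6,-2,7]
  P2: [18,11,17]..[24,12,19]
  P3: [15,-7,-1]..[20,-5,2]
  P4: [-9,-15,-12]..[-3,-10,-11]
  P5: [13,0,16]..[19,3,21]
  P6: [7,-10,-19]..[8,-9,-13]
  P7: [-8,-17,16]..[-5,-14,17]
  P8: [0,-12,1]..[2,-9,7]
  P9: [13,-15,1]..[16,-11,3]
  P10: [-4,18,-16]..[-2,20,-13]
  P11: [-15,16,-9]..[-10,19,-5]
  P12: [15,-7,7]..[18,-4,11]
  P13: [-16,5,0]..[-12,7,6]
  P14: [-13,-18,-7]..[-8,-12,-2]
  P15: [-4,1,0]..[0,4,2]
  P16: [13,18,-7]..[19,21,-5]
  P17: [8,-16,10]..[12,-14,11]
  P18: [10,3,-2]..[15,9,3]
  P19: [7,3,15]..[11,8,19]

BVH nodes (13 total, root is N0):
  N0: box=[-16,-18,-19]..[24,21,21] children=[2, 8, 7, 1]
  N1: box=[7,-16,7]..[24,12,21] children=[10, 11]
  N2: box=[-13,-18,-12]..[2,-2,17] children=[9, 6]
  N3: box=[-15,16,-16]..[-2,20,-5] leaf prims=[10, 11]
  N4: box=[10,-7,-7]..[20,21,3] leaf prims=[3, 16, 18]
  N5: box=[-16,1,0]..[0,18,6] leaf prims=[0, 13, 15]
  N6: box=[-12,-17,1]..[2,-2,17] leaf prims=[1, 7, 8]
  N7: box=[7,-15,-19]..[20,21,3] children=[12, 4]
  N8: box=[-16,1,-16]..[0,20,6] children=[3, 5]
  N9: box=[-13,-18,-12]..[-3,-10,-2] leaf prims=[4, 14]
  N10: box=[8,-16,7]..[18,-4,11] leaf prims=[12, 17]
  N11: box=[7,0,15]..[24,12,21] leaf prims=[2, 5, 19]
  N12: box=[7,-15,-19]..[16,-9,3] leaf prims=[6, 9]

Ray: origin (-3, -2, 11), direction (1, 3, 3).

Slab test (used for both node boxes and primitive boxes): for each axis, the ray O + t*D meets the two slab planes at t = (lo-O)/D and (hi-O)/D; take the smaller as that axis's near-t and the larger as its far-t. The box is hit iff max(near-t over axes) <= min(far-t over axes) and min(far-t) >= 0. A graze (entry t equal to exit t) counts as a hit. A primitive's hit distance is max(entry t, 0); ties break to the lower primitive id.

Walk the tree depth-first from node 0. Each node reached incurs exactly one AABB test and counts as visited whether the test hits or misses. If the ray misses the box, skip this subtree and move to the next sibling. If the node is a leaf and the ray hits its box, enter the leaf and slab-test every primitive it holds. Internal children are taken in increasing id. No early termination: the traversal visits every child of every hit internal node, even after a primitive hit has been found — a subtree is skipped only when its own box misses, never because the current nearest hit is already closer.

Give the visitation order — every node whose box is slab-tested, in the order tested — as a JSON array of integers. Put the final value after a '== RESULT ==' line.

Walk:
N0 x:[-13,27] y:[-16/3,23/3] z:[-10,10/3] -> hit [-16/3,10/3], descend [1, 2, 7, 8]
  N1 x:[10,27] y:[-14/3,14/3] z:[-4/3,10/3] -> miss, prune
  N2 x:[-10,5] y:[-16/3,0] z:[-23/3,2] -> hit [-16/3,0], descend [6, 9]
    N6 x:[-9,5] y:[-5,0] z:[-10/3,2] -> hit [-10/3,0] leaf, test {P1(miss), P7(miss), P8(miss)}
    N9 x:[-10,0] y:[-16/3,-8/3] z:[-23/3,-13/3] -> miss, prune
  N7 x:[10,23] y:[-13/3,23/3] z:[-10,-8/3] -> miss, prune
  N8 x:[-13,3] y:[1,22/3] z:[-9,-5/3] -> miss, prune

order=[0, 1, 2, 6, 9, 7, 8]  |boxes|=7  |leaves|=1  hit=miss

== RESULT ==
[0, 1, 2, 6, 9, 7, 8]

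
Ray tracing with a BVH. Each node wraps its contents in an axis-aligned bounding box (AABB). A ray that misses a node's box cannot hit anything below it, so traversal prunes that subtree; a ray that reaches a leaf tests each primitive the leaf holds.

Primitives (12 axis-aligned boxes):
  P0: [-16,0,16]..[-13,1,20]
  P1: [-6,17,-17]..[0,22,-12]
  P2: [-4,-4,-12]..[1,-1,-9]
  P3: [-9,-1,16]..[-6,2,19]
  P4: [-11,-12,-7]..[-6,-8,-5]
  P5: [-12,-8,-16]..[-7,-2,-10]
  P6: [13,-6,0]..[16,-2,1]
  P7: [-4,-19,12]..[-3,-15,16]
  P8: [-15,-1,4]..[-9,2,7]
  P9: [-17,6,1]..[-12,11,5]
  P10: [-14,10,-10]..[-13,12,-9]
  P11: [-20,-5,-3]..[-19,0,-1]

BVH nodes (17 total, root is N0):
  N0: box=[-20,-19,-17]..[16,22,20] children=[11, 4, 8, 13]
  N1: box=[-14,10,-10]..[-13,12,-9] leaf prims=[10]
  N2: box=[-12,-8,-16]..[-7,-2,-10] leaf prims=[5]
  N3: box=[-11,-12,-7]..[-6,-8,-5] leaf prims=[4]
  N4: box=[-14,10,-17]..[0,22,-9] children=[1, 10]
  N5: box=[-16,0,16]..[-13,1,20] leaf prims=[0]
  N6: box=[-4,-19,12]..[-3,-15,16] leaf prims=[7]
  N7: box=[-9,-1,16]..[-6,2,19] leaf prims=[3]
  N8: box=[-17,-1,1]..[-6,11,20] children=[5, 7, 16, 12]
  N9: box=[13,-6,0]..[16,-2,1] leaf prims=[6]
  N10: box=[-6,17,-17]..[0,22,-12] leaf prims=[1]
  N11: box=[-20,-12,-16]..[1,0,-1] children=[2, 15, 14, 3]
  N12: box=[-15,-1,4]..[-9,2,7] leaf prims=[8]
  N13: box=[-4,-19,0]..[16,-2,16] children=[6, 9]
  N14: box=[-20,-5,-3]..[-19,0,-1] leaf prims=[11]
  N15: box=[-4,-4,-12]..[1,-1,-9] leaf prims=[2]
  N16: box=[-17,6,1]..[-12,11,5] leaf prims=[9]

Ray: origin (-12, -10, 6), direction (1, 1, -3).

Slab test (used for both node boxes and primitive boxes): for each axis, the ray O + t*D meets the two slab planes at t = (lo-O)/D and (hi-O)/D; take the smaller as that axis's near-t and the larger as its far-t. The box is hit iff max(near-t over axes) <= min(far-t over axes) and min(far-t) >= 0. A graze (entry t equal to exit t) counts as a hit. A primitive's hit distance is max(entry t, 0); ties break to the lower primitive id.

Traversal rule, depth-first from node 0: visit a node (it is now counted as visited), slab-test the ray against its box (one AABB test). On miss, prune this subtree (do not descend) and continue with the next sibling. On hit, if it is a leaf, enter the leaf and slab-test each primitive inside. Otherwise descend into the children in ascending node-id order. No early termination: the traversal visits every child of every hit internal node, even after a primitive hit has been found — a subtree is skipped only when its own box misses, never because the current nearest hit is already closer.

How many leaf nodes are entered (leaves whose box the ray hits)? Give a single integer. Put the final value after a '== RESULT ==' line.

Walk:
N0 x:[-8,28] y:[-9,32] z:[-14/3,23/3] -> hit [-14/3,23/3], descend [4, 8, 11, 13]
  N4 x:[-2,12] y:[20,32] z:[5,23/3] -> miss, prune
  N8 x:[-5,6] y:[9,21] z:[-14/3,5/3] -> miss, prune
  N11 x:[-8,13] y:[-2,10] z:[7/3,22/3] -> hit [7/3,22/3], descend [2, 3, 14, 15]
    N2 x:[0,5] y:[2,8] z:[16/3,22/3] -> miss, prune
    N3 x:[1,6] y:[-2,2] z:[11/3,13/3] -> miss, prune
    N14 x:[-8,-7] y:[5,10] z:[7/3,3] -> miss, prune
    N15 x:[8,13] y:[6,9] z:[5,6] -> miss, prune
  N13 x:[8,28] y:[-9,8] z:[-10/3,2] -> miss, prune

9 AABB tests over nodes [0, 4, 8, 11, 2, 3, 14, 15, 13]; 0 leaves entered; closest miss.

== RESULT ==
0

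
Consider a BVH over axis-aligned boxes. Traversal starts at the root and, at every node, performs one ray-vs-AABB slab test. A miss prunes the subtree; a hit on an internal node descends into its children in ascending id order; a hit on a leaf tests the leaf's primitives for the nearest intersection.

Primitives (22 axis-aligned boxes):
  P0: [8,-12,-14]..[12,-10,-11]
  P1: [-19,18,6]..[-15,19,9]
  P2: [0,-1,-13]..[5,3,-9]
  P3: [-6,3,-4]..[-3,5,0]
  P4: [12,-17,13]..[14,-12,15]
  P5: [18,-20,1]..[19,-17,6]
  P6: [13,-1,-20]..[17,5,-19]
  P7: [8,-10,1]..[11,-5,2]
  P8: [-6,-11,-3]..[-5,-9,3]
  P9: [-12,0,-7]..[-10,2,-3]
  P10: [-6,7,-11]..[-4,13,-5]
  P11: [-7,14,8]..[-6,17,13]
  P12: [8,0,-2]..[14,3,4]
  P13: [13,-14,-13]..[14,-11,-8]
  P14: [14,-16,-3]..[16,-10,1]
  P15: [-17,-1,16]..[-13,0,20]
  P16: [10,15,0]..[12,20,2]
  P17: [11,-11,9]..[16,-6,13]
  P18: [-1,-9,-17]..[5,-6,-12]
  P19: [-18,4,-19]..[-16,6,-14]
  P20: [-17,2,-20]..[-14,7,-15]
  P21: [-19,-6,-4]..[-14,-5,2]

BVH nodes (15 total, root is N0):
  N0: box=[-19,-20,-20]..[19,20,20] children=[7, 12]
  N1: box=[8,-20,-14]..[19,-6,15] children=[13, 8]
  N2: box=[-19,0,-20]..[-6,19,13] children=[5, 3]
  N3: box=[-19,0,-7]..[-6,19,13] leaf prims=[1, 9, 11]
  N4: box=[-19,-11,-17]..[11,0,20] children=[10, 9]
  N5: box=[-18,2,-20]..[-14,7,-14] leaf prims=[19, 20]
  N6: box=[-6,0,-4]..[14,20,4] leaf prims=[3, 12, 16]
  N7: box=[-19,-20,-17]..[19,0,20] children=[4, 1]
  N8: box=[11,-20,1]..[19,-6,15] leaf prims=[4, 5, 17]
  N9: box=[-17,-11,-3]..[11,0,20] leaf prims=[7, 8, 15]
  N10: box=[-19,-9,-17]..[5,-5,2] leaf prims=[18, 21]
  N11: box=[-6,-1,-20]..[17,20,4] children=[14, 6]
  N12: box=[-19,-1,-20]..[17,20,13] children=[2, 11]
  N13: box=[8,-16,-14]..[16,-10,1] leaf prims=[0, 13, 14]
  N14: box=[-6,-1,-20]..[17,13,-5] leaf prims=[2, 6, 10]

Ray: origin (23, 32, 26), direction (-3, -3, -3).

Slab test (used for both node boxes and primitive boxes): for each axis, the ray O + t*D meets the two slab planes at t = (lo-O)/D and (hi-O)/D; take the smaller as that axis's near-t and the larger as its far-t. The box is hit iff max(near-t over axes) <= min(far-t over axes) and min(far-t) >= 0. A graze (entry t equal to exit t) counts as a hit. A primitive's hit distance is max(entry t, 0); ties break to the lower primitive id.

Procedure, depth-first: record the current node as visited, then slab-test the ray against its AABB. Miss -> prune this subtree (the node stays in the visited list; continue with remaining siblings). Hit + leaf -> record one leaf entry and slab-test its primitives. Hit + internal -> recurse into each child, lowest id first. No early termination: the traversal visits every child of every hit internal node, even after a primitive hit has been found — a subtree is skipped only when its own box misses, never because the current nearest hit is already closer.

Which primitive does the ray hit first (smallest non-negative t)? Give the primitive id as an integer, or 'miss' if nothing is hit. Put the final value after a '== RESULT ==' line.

Trace the traversal:
N0 x:[4/3,14] y:[4,52/3] z:[2,46/3] -> hit [4,14], descend [7, 12]
  N7 x:[4/3,14] y:[32/3,52/3] z:[2,43/3] -> hit [32/3,14], descend [1, 4]
    N1 x:[4/3,5] y:[38/3,52/3] z:[11/3,40/3] -> miss, prune
    N4 x:[4,14] y:[32/3,43/3] z:[2,43/3] -> hit [32/3,14], descend [9, 10]
      N9 x:[4,40/3] y:[32/3,43/3] z:[2,29/3] -> miss, prune
      N10 x:[6,14] y:[37/3,41/3] z:[8,43/3] -> hit [37/3,41/3] leaf, test {P18(miss), P21(miss)}
  N12 x:[2,14] y:[4,11] z:[13/3,46/3] -> hit [13/3,11], descend [2, 11]
    N2 x:[29/3,14] y:[13/3,32/3] z:[13/3,46/3] -> hit [29/3,32/3], descend [3, 5]
      N3 x:[29/3,14] y:[13/3,32/3] z:[13/3,11] -> hit [29/3,32/3] leaf, test {P1(miss), P9(miss), P11(miss)}
      N5 x:[37/3,41/3] y:[25/3,10] z:[40/3,46/3] -> miss, prune
    N11 x:[2,29/3] y:[4,11] z:[22/3,46/3] -> hit [22/3,29/3], descend [6, 14]
      N6 x:[3,29/3] y:[4,32/3] z:[22/3,10] -> hit [22/3,29/3] leaf, test {P3@t=9, P12(miss), P16(miss)}
      N14 x:[2,29/3] y:[19/3,11] z:[31/3,46/3] -> miss, prune

Visited [0, 7, 1, 4, 9, 10, 12, 2, 3, 5, 11, 6, 14]. Tests: 13 box, 3 leaf. Nearest: P3.

== RESULT ==
3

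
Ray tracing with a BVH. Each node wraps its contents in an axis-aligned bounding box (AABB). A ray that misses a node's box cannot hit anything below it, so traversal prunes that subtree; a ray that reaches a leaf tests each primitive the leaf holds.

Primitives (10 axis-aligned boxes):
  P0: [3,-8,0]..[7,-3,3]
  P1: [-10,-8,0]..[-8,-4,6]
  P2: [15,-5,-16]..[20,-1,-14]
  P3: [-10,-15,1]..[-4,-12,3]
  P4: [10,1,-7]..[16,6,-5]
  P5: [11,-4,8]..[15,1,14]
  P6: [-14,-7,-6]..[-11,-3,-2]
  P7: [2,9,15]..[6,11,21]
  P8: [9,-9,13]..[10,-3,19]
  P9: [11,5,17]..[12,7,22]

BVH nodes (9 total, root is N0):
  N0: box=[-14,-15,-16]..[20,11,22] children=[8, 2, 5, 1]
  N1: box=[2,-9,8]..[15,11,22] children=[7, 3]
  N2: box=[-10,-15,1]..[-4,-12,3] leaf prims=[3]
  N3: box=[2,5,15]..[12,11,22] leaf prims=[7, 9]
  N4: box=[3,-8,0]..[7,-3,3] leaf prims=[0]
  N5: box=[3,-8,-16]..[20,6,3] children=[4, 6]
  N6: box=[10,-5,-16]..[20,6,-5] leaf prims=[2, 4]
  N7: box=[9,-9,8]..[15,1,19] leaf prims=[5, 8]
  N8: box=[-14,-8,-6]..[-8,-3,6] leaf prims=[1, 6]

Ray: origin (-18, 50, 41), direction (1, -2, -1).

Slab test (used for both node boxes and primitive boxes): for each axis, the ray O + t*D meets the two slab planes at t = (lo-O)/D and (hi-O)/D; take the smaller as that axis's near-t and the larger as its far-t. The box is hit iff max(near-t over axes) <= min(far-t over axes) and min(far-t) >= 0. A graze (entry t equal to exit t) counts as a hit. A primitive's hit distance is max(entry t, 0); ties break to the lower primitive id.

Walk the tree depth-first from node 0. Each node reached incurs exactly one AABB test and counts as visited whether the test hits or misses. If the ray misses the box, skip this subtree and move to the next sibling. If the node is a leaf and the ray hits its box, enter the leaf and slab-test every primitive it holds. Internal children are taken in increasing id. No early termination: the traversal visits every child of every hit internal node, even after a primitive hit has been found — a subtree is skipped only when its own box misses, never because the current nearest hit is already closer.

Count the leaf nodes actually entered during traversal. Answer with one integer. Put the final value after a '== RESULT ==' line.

Traverse from the root:
N0 x:[4,38] y:[39/2,65/2] z:[19,57] -> hit [39/2,65/2], descend [1, 2, 5, 8]
  N1 x:[20,33] y:[39/2,59/2] z:[19,33] -> hit [20,59/2], descend [3, 7]
    N3 x:[20,30] y:[39/2,45/2] z:[19,26] -> hit [20,45/2] leaf, test {P7@t=20, P9(miss)}
    N7 x:[27,33] y:[49/2,59/2] z:[22,33] -> hit [27,59/2] leaf, test {P5(miss), P8@t=27}
  N2 x:[8,14] y:[31,65/2] z:[38,40] -> miss, prune
  N5 x:[21,38] y:[22,29] z:[38,57] -> miss, prune
  N8 x:[4,10] y:[53/2,29] z:[35,47] -> miss, prune

order=[0, 1, 3, 7, 2, 5, 8]  |boxes|=7  |leaves|=2  hit=P7

== RESULT ==
2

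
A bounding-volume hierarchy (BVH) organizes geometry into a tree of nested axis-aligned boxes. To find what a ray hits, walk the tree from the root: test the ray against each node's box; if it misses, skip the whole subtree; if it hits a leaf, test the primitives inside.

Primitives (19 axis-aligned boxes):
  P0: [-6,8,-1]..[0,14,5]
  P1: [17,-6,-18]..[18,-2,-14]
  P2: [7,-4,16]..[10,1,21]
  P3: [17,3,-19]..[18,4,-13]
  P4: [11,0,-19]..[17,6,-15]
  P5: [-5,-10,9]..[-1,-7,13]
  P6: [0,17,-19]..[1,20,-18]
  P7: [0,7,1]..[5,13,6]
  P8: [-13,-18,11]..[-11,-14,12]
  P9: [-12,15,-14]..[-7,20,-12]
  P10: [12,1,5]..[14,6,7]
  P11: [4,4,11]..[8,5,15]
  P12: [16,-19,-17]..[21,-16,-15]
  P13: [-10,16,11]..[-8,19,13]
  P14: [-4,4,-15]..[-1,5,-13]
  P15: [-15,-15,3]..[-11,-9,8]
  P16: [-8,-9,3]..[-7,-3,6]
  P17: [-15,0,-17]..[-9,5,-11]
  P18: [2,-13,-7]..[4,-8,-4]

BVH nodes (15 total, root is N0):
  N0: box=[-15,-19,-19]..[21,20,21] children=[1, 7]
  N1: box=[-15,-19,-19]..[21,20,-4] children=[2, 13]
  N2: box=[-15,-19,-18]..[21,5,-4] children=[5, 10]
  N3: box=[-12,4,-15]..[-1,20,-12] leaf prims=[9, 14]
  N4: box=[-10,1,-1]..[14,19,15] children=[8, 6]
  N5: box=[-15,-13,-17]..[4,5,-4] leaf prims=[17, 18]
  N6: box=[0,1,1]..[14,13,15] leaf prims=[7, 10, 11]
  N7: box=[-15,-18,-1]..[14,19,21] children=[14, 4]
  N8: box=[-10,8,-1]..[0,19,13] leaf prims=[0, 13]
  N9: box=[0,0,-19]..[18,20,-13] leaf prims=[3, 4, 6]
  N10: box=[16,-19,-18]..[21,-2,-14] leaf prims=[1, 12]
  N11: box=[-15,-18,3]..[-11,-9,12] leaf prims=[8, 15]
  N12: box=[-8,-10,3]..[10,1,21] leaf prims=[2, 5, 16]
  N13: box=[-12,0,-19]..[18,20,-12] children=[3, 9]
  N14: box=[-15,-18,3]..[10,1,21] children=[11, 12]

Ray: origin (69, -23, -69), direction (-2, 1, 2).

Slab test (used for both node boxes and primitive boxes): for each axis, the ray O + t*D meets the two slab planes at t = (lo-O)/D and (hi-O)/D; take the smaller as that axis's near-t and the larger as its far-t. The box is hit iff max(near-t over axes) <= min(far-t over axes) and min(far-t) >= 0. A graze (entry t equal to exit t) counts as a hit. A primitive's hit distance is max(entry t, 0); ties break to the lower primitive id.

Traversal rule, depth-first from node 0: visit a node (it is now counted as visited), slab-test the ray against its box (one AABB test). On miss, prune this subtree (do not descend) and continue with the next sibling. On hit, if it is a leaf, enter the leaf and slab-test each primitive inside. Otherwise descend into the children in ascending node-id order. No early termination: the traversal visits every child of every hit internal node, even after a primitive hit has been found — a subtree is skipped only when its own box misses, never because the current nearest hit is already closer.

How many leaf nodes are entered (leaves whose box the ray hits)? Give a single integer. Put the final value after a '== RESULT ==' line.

Traverse from the root:
N0 x:[24,42] y:[4,43] z:[25,45] -> hit [25,42], descend [1, 7]
  N1 x:[24,42] y:[4,43] z:[25,65/2] -> hit [25,65/2], descend [2, 13]
    N2 x:[24,42] y:[4,28] z:[51/2,65/2] -> hit [51/2,28], descend [5, 10]
      N5 x:[65/2,42] y:[10,28] z:[26,65/2] -> miss, prune
      N10 x:[24,53/2] y:[4,21] z:[51/2,55/2] -> miss, prune
    N13 x:[51/2,81/2] y:[23,43] z:[25,57/2] -> hit [51/2,57/2], descend [3, 9]
      N3 x:[35,81/2] y:[27,43] z:[27,57/2] -> miss, prune
      N9 x:[51/2,69/2] y:[23,43] z:[25,28] -> hit [51/2,28] leaf, test {P3@t=26, P4@t=26, P6(miss)}
  N7 x:[55/2,42] y:[5,42] z:[34,45] -> hit [34,42], descend [4, 14]
    N4 x:[55/2,79/2] y:[24,42] z:[34,42] -> hit [34,79/2], descend [6, 8]
      N6 x:[55/2,69/2] y:[24,36] z:[35,42] -> miss, prune
      N8 x:[69/2,79/2] y:[31,42] z:[34,41] -> hit [69/2,79/2] leaf, test {P0@t=69/2, P13(miss)}
    N14 x:[59/2,42] y:[5,24] z:[36,45] -> miss, prune

order=[0, 1, 2, 5, 10, 13, 3, 9, 7, 4, 6, 8, 14]  |boxes|=13  |leaves|=2  hit=P3

== RESULT ==
2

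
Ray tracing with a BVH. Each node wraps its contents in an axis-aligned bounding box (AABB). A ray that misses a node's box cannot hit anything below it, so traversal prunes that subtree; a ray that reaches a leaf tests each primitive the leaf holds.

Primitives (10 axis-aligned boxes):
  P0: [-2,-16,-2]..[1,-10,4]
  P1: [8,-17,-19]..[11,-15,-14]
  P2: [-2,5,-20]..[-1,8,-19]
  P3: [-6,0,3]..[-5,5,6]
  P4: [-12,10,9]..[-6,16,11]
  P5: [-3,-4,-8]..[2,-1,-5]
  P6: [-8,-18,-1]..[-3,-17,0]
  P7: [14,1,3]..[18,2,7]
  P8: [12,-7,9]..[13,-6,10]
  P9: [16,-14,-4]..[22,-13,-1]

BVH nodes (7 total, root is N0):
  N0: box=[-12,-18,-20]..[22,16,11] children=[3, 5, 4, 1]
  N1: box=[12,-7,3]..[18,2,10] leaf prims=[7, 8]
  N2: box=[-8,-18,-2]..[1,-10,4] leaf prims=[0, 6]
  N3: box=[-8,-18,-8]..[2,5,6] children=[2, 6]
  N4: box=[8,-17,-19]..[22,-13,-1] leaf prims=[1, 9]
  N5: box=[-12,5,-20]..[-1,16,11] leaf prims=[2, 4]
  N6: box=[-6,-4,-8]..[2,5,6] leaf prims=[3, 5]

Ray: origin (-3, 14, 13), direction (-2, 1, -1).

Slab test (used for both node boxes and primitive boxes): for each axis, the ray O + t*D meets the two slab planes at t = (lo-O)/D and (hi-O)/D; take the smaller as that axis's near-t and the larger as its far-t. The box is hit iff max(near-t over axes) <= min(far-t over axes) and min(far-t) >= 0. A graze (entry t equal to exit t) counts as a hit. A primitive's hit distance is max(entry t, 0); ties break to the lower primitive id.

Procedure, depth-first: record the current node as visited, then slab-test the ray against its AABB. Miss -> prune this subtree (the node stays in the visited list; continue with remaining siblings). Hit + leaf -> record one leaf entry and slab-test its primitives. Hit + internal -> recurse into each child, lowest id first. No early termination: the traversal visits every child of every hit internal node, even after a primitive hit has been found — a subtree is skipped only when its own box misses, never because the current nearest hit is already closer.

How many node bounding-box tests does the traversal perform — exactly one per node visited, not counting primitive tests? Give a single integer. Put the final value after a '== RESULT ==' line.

Traverse from the root:
N0 x:[-25/2,9/2] y:[-32,2] z:[2,33] -> hit [2,2], descend [1, 3, 4, 5]
  N1 x:[-21/2,-15/2] y:[-21,-12] z:[3,10] -> miss, prune
  N3 x:[-5/2,5/2] y:[-32,-9] z:[7,21] -> miss, prune
  N4 x:[-25/2,-11/2] y:[-31,-27] z:[14,32] -> miss, prune
  N5 x:[-1,9/2] y:[-9,2] z:[2,33] -> hit [2,2] leaf, test {P2(miss), P4@t=2}

Summary -> nodes [0, 1, 3, 4, 5]; box-tests=5; leaf-entries=1; first=P4

== RESULT ==
5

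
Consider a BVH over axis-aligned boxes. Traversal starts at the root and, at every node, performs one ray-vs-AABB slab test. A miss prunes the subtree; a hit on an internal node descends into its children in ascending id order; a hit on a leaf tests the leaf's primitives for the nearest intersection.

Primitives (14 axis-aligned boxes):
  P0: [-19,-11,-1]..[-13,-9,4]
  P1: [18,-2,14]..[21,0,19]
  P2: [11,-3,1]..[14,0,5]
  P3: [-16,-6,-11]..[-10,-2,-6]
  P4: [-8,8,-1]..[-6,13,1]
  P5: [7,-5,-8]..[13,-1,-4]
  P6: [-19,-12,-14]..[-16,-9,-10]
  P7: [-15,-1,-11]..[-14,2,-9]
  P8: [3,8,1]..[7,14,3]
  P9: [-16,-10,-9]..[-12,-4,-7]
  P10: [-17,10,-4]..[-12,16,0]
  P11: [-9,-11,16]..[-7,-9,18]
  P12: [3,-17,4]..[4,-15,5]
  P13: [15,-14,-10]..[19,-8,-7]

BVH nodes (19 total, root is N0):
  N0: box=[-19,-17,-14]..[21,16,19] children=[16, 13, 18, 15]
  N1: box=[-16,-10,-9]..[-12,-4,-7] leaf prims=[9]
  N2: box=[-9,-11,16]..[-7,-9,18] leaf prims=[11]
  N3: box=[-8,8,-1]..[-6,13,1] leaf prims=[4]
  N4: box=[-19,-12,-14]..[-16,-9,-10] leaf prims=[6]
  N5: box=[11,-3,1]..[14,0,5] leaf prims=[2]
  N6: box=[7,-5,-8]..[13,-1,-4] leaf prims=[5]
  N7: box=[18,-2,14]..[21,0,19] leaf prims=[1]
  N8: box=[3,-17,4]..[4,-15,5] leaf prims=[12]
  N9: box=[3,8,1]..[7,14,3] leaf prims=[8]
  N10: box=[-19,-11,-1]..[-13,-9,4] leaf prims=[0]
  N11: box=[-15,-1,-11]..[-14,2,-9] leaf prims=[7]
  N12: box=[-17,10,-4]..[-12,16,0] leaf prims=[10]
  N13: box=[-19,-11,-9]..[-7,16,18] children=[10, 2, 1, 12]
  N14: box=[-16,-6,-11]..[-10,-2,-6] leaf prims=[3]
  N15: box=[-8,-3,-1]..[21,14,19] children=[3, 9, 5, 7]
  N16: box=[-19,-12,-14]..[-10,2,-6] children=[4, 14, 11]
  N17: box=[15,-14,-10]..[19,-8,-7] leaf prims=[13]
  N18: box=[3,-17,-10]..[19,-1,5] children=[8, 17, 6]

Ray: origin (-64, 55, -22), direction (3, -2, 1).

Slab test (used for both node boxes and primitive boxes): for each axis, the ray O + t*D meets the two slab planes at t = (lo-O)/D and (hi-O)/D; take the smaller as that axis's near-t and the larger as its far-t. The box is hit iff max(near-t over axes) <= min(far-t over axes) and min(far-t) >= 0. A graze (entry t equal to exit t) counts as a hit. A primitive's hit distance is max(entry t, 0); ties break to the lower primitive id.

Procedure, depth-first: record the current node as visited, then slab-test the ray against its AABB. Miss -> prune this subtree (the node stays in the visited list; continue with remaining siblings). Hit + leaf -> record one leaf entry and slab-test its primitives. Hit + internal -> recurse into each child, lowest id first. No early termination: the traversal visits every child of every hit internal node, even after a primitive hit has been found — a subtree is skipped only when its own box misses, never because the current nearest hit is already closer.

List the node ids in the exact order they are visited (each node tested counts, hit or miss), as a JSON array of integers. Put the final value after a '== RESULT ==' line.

Traverse from the root:
N0 x:[15,85/3] y:[39/2,36] z:[8,41] -> hit [39/2,85/3], descend [13, 15, 16, 18]
  N13 x:[15,19] y:[39/2,33] z:[13,40] -> miss, prune
  N15 x:[56/3,85/3] y:[41/2,29] z:[21,41] -> hit [21,85/3], descend [3, 5, 7, 9]
    N3 x:[56/3,58/3] y:[21,47/2] z:[21,23] -> miss, prune
    N5 x:[25,26] y:[55/2,29] z:[23,27] -> miss, prune
    N7 x:[82/3,85/3] y:[55/2,57/2] z:[36,41] -> miss, prune
    N9 x:[67/3,71/3] y:[41/2,47/2] z:[23,25] -> hit [23,47/2] leaf, test {P8@t=23}
  N16 x:[15,18] y:[53/2,67/2] z:[8,16] -> miss, prune
  N18 x:[67/3,83/3] y:[28,36] z:[12,27] -> miss, prune

Visited [0, 13, 15, 3, 5, 7, 9, 16, 18]. Tests: 9 box, 1 leaf. Nearest: P8.

== RESULT ==
[0, 13, 15, 3, 5, 7, 9, 16, 18]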